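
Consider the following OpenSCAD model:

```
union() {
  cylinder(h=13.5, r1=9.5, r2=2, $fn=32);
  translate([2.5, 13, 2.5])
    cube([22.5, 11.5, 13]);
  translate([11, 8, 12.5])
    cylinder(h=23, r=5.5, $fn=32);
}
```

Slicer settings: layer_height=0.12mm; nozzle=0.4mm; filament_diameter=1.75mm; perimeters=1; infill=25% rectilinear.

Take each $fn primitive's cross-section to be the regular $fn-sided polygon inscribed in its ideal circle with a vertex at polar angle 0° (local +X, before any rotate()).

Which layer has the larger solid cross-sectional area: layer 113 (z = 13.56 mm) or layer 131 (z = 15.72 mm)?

layer 113 (z = 13.56 mm)

Layer 113 (z = 13.56): the cone does not reach this height (z outside [0, 13.5]); the cube at (2.5, 13) is present — its section is the full 22.5×11.5 rectangle (area 258.75 mm²); the r=5.5 cylinder at (11, 8) contributes a regular 32-gon of circumradius 5.5 (area = (32/2)·5.500²·sin(360°/32) = 94.42 mm²); Taking the union: the regions partially overlap — summed areas 353.17 mm² minus the doubly-counted overlap 1.46 mm² gives 351.71 mm² — area = 351.71 mm². So its area = 351.71 mm². Layer 131 (z = 15.72): the cone does not reach this height (z outside [0, 13.5]); the cube at (2.5, 13) is absent (z outside [2.5, 15.5]); the cylinder at (11, 8): section is a regular 32-gon, circumradius r=5.5 (area = (32/2)·5.500²·sin(360°/32) = 94.42 mm²); Merging all regions: only the r=5.5 cylinder at (11, 8) is present, so the union is just that shape — area = 94.42 mm². So its area = 94.42 mm². Layer 113 is larger (351.71 vs 94.42 mm²).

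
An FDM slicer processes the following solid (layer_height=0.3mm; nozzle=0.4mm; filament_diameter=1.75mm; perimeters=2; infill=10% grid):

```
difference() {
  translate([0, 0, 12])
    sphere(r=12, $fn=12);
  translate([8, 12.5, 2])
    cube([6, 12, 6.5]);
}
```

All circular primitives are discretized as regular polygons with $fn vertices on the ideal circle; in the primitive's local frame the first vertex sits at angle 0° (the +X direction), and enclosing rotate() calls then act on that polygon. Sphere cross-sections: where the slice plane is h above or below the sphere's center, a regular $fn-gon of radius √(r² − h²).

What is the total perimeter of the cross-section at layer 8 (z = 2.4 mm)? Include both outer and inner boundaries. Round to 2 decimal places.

44.72 mm

At z = 2.4 mm: the sphere: section is a regular 12-gon, circumradius = √(r²−h²) = √(12²−9.6²) = 7.200 (perimeter = 2·12·7.200·sin(180°/12) = 44.72 mm); the cube at (8, 12.5) (footprint 6×12) is included at this height (perimeter 36.00 mm); After the difference (first − rest): starting from the r=12 sphere, the 6×12 cube at (8, 12.5) misses the remaining region (no effect) — boundary = 44.72 mm. Overall, the cross-section is a single solid region. Total boundary length (outer) = 44.72 mm.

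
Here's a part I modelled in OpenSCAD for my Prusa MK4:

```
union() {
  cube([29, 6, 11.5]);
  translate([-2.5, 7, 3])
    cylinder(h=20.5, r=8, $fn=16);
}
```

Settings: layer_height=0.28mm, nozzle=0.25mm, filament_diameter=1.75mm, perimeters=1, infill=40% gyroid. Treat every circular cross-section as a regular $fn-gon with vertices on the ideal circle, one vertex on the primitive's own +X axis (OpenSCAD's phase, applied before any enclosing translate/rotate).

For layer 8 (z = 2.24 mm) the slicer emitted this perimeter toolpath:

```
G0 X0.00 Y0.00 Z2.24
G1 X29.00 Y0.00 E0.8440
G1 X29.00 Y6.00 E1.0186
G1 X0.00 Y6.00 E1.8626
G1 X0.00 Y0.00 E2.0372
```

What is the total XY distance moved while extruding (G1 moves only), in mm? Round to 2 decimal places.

70.00 mm

Sum the Euclidean lengths of each G1 segment: total = 70.00 mm.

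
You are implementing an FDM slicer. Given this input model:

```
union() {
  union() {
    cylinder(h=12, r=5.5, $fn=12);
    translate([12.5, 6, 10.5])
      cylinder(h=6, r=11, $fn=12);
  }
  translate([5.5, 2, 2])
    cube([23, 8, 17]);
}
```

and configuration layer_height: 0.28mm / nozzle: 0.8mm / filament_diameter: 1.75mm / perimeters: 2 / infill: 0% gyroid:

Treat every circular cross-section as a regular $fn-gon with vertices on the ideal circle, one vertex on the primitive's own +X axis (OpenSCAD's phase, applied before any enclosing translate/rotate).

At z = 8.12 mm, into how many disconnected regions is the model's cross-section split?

2

At z = 8.12 mm: the r=5.5 cylinder contributes a regular 12-gon of circumradius 5.5; the cylinder at (12.5, 6) is not intersected at this z (z outside [10.5, 16.5]); Taking the union: only the r=5.5 cylinder is present, so the union is just that shape — 1 connected region; the 23×8 cube at (5.5, 2) contributes its full rectangle; Taking the union: the 2 present regions are separate (no shared area or edge), so areas and boundary lengths simply add and each stays a separate island — 2 connected regions. The result has 2 disconnected regions.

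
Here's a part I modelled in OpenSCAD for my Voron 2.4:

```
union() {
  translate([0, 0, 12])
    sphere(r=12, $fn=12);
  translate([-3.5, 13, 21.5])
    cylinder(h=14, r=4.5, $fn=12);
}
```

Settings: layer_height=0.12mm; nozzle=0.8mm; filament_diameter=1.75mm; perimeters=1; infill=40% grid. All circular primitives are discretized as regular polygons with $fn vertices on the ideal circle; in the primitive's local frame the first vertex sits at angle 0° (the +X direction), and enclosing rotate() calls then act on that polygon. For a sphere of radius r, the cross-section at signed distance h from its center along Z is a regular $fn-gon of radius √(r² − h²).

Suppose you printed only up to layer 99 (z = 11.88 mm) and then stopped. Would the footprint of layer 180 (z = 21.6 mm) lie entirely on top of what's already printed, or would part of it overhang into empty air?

Compare the two slices. At z = 11.88: the r=12 sphere slices to a regular 12-gon of circumradius 11.999 (√(r²−h²) with h=0.12 from center) (area = (12/2)·11.999²·sin(360°/12) = 431.96 mm²); the cylinder at (-3.5, 13) does not reach this height (z outside [21.5, 35.5]); Merging all regions: only the r=12 sphere is present, so the union is just that shape — area = 431.96 mm². At z = 21.6: the r=12 sphere contributes a regular 12-gon of circumradius √(12²−9.6²) = 7.200 (area = (12/2)·7.200²·sin(360°/12) = 155.52 mm²); the cylinder at (-3.5, 13): section is a regular 12-gon, circumradius r=4.5 (area = (12/2)·4.500²·sin(360°/12) = 60.75 mm²); Merging all regions: the 2 present regions are separate (no shared area or edge), so areas and boundary lengths simply add and each stays a separate island — area = 216.27 mm². Checking containment: at z = 21.6 the cross-section extends beyond the z = 11.88 cross-section by about 46.66 mm².

part overhangs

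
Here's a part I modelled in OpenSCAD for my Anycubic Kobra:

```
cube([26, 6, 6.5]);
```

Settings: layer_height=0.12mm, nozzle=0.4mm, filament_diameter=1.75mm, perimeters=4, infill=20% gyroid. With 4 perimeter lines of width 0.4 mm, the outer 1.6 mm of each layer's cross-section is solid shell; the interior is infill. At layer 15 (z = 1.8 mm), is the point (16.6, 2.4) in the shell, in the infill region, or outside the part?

infill

At z = 1.8 mm: the cube (footprint 26×6) is included at this height. Overall, the cross-section is a single solid region. The nearest boundary edge runs (0.00, 0.00)→(26.00, 0.00); distance from the point to it = 2.40 mm. The point is inside the cross-section and 2.40 mm from the nearest boundary — more than the 1.6 mm shell width (4 × 0.4), so it's in the infill interior.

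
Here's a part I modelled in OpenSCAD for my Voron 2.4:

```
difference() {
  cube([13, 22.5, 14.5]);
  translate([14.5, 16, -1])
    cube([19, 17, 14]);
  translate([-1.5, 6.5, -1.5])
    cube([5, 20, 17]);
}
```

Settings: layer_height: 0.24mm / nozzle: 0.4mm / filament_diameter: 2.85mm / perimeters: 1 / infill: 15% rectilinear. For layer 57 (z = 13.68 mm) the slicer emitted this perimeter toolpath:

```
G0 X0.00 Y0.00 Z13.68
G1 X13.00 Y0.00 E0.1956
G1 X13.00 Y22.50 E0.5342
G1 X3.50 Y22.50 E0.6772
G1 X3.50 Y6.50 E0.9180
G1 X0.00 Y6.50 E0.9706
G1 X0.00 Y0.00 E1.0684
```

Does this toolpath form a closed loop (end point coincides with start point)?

yes

Start point (G0): (0.00, 0.00). End point (last G1): the path returns to the start — closed.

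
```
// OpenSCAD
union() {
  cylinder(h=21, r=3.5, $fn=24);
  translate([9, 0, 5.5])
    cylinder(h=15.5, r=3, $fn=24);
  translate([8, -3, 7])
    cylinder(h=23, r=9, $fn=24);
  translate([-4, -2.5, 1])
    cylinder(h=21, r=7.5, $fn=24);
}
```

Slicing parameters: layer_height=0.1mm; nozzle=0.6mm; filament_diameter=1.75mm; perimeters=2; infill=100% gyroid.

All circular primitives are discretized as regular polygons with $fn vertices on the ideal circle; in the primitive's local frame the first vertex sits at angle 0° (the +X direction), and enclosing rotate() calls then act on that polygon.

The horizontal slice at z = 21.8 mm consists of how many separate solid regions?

1

At z = 21.8 mm: the cylinder does not reach this height (z outside [0, 21]); the cylinder at (9, 0) is not intersected at this z (z outside [5.5, 21]); the r=9 cylinder at (8, -3) gives a regular 24-gon of circumradius 9 (constant along its height); the cylinder at (-4, -2.5): section is a regular 24-gon, circumradius r=7.5; Merging all regions: the regions partially overlap (shared area 33.54 mm²), so overlapping operands fuse into one piece — 1 connected region. The result has 1 disconnected region.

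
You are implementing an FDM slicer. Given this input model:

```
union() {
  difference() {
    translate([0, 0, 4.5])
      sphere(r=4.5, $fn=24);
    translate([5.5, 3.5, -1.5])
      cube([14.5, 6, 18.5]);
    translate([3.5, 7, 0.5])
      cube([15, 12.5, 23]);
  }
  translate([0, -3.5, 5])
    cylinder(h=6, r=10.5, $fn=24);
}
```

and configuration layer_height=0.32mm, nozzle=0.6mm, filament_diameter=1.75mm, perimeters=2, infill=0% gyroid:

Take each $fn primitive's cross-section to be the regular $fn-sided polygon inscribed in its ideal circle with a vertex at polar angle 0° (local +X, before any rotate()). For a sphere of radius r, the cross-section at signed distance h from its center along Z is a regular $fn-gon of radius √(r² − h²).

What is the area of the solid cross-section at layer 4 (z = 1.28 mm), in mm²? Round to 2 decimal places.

At z = 1.28 mm: the sphere: section is a regular 24-gon, circumradius = √(r²−h²) = √(4.5²−3.22²) = 3.144 (area = (24/2)·3.144²·sin(360°/24) = 30.69 mm²); the cube at (5.5, 3.5) is present — its section is the full 14.5×6 rectangle (area 87.00 mm²); the cube at (3.5, 7) (footprint 15×12.5) is included at this height (area 187.50 mm²); Taking the first minus the rest: starting from the r=4.5 sphere (30.69 mm²), the 14.5×6 cube at (5.5, 3.5) misses the remaining region (no effect); the 15×12.5 cube at (3.5, 7) misses the remaining region (no effect) — area = 30.69 mm²; the cylinder at (0, -3.5) does not reach this height (z outside [5, 11]); Taking the union: only that combined region is present, so the union is just that shape — area = 30.69 mm². Overall, the cross-section is a single solid region. Net area = 30.69 mm².

30.69 mm²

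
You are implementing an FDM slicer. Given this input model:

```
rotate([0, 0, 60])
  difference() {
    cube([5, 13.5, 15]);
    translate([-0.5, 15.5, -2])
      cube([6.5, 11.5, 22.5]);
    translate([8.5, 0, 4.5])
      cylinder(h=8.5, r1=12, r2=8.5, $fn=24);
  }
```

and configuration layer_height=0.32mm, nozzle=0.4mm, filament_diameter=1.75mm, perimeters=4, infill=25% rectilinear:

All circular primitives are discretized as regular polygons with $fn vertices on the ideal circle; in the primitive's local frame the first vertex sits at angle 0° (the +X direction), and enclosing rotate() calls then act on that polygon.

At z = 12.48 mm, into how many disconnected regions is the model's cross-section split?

At z = 12.48 mm: the cube (footprint 5×13.5) is included at this height; the cube at (-0.5, 15.5) is present — its section is the full 6.5×11.5 rectangle; the cone at (8.5, 0): at t=0.939 of its height the radius interpolates to r₁+(r₂−r₁)t = 8.714, giving a regular 24-gon of that circumradius; Taking the first minus the rest: starting from the 5×13.5 cube, the 6.5×11.5 cube at (-0.5, 15.5) misses the remaining region (no effect); the cone at (8.5, 0) partially overlaps it — only the 29.31 mm² overlap (of its 235.84 mm²) is removed, clipping the outline — 1 connected region; (whole slice rotated 60° about Z — lengths, areas and connectivity unchanged). The result has 1 disconnected region.

1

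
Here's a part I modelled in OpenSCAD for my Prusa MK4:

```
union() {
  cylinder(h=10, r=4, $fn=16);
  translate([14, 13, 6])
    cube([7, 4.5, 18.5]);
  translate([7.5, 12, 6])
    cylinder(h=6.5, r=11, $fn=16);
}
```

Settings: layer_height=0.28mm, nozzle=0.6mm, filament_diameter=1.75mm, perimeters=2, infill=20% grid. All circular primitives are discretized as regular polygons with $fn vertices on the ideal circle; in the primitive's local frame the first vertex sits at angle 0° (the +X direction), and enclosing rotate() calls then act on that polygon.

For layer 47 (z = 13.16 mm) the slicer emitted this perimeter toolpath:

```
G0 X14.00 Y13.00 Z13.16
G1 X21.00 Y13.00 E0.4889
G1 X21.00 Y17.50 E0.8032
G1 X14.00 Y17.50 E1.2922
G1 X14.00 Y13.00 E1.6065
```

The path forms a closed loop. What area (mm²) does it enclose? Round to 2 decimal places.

Apply the shoelace formula to the sequence of (X, Y) vertices; enclosed area = 31.50 mm².

31.50 mm²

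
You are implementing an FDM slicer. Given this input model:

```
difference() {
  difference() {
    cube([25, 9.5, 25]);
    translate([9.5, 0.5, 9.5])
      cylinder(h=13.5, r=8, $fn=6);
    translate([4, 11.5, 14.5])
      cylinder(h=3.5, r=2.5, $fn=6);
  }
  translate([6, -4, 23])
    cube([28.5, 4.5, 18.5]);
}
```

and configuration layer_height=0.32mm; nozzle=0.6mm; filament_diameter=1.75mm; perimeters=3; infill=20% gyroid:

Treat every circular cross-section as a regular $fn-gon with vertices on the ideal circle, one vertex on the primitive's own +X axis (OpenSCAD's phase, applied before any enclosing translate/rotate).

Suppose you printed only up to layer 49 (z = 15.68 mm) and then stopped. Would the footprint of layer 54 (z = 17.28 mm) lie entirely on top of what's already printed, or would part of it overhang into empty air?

Compare the two slices. At z = 15.68: the cube (footprint 25×9.5) is included at this height (area 237.50 mm²); the r=8 cylinder at (9.5, 0.5) contributes a regular 6-gon of circumradius 8 (area = (6/2)·8.000²·sin(360°/6) = 166.28 mm²); the r=2.5 cylinder at (4, 11.5) gives a regular 6-gon of circumradius 2.5 (constant along its height) (area = (6/2)·2.500²·sin(360°/6) = 16.24 mm²); After the difference (first − rest): starting from the 25×9.5 cube (237.50 mm²), the r=8 cylinder at (9.5, 0.5) partially overlaps it — only the 90.99 mm² overlap (of its 166.28 mm²) is removed, clipping the outline; the r=2.5 cylinder at (4, 11.5) partially overlaps it — only the 0.43 mm² overlap (of its 16.24 mm²) is removed, clipping the outline — area = 146.08 mm²; the cube at (6, -4) is not intersected at this z (z outside [23, 41.5]); Subtracting the remaining from the first: none of the subtracted shapes is present at this height, so that combined region is unchanged — area = 146.08 mm². At z = 17.28: the 25×9.5 cube contributes its full rectangle (area 237.50 mm²); the r=8 cylinder at (9.5, 0.5) contributes a regular 6-gon of circumradius 8 (area = (6/2)·8.000²·sin(360°/6) = 166.28 mm²); the r=2.5 cylinder at (4, 11.5) contributes a regular 6-gon of circumradius 2.5 (area = (6/2)·2.500²·sin(360°/6) = 16.24 mm²); Taking the first minus the rest: starting from the 25×9.5 cube (237.50 mm²), the r=8 cylinder at (9.5, 0.5) partially overlaps it — only the 90.99 mm² overlap (of its 166.28 mm²) is removed, clipping the outline; the r=2.5 cylinder at (4, 11.5) partially overlaps it — only the 0.43 mm² overlap (of its 16.24 mm²) is removed, clipping the outline — area = 146.08 mm²; the cube at (6, -4) is absent (z outside [23, 41.5]); Taking the first minus the rest: none of the subtracted shapes is present at this height, so the result so far is unchanged — area = 146.08 mm². Checking containment: the cross-section at z = 17.28 is a subset of the cross-section at z = 15.68.

entirely on top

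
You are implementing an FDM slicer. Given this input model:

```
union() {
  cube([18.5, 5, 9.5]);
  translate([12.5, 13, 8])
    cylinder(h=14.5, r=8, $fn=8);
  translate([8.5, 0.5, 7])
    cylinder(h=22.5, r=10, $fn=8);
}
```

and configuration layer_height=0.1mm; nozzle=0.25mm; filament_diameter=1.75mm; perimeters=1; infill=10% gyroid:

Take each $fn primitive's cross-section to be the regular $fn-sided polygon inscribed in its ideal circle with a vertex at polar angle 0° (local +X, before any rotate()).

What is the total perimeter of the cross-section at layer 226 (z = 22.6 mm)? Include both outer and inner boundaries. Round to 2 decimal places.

At z = 22.6 mm: the cube does not reach this height (z outside [0, 9.5]); the cylinder at (12.5, 13) does not reach this height (z outside [8, 22.5]); the cylinder at (8.5, 0.5): section is a regular 8-gon, circumradius r=10 (perimeter = 2·8·10.000·sin(180°/8) = 61.23 mm); Merging all regions: only the r=10 cylinder at (8.5, 0.5) is present, so the union is just that shape — boundary = 61.23 mm. Overall, the cross-section is a single solid region. Total boundary length (outer) = 61.23 mm.

61.23 mm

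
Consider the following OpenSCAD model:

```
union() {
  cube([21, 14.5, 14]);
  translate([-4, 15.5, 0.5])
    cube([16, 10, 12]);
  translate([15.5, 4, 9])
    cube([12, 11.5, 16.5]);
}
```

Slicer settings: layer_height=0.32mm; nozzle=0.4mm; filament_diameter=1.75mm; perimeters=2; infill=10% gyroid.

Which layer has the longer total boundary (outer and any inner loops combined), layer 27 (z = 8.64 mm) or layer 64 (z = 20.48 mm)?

layer 27 (z = 8.64 mm)

Layer 27 (z = 8.64): the 21×14.5 cube contributes its full rectangle (perimeter 71.00 mm); the 16×10 cube at (-4, 15.5) contributes its full rectangle (perimeter 52.00 mm); the cube at (15.5, 4) is not intersected at this z (z outside [9, 25.5]); Merging all regions: the 2 present regions are separate (no shared area or edge), so areas and boundary lengths simply add and each stays a separate island — boundary = 123.00 mm. So its perimeter = 123.00 mm. Layer 64 (z = 20.48): the cube is not intersected at this z (z outside [0, 14]); the cube at (-4, 15.5) is not intersected at this z (z outside [0.5, 12.5]); the cube at (15.5, 4) is present — its section is the full 12×11.5 rectangle (perimeter 47.00 mm); Combining (union): only the 12×11.5 cube at (15.5, 4) is present, so the union is just that shape — boundary = 47.00 mm. So its perimeter = 47.00 mm. Layer 27 is larger (123.00 vs 47.00 mm).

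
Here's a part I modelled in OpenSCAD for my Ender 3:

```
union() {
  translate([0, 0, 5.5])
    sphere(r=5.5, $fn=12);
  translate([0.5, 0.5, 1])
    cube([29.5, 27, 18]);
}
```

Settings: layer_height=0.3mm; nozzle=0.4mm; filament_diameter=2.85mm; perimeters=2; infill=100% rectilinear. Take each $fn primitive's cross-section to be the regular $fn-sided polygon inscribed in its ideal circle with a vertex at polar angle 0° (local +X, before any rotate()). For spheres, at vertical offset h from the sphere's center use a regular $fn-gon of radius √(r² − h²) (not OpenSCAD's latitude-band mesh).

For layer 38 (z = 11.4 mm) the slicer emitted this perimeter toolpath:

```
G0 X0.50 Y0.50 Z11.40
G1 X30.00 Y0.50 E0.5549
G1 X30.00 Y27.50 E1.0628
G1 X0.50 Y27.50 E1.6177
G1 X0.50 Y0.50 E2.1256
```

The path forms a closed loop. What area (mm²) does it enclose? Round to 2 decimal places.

Apply the shoelace formula to the sequence of (X, Y) vertices; enclosed area = 796.50 mm².

796.50 mm²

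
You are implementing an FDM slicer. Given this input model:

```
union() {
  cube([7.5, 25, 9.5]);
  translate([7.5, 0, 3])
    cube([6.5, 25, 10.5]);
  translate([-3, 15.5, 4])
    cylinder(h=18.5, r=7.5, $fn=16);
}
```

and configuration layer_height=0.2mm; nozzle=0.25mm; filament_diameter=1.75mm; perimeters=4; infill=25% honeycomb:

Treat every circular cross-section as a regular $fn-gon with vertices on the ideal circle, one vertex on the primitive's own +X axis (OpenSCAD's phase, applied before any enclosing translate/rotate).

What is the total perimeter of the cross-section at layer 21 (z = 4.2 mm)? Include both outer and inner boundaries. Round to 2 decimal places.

93.89 mm

At z = 4.2 mm: the 7.5×25 cube contributes its full rectangle (perimeter 65.00 mm); the cube at (7.5, 0) (footprint 6.5×25) is included at this height (perimeter 63.00 mm); the cylinder at (-3, 15.5): section is a regular 16-gon, circumradius r=7.5 (perimeter = 2·16·7.500·sin(180°/16) = 46.82 mm); Taking the union: the regions partially overlap (shared area 42.90 mm²), so the edge portions inside another operand are dropped and the merged outline is re-measured after clipping — boundary = 93.89 mm. Overall, the cross-section is a single solid region. Total boundary length (outer) = 93.89 mm.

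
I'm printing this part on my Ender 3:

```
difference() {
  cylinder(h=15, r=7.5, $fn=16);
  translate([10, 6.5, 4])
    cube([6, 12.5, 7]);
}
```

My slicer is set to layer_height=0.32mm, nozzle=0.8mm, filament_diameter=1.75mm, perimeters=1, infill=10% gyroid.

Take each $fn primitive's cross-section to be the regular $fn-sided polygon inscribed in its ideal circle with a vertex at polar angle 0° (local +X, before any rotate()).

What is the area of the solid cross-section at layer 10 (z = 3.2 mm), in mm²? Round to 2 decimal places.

172.21 mm²

At z = 3.2 mm: the r=7.5 cylinder gives a regular 16-gon of circumradius 7.5 (constant along its height) (area = (16/2)·7.500²·sin(360°/16) = 172.21 mm²); the cube at (10, 6.5) is absent (z outside [4, 11]); Subtracting the remaining from the first: none of the subtracted shapes is present at this height, so the r=7.5 cylinder is unchanged — area = 172.21 mm². Overall, the cross-section is a single solid region. Net area = 172.21 mm².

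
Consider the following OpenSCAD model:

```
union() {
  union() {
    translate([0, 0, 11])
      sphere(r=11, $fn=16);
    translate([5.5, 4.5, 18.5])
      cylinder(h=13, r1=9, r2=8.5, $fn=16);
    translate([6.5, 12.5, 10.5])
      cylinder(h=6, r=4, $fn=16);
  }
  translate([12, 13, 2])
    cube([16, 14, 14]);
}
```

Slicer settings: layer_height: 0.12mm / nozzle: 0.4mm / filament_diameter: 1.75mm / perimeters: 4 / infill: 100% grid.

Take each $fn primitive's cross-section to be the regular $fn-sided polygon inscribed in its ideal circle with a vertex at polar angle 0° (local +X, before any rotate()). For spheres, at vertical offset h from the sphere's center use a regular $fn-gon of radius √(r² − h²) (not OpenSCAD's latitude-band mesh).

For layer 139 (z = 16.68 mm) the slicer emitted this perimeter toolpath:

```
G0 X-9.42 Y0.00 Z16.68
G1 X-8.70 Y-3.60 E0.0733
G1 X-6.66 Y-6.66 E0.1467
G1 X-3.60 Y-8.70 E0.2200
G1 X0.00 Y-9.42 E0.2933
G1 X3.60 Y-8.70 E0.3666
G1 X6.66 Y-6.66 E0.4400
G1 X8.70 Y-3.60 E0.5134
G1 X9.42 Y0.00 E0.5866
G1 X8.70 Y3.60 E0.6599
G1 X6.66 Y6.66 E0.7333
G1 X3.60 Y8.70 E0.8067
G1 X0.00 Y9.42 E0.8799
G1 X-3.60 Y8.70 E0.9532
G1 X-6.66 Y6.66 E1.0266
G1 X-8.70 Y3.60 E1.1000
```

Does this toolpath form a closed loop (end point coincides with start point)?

Start point (G0): (-9.42, 0.00). End point (last G1): the path does not return to the start — open.

no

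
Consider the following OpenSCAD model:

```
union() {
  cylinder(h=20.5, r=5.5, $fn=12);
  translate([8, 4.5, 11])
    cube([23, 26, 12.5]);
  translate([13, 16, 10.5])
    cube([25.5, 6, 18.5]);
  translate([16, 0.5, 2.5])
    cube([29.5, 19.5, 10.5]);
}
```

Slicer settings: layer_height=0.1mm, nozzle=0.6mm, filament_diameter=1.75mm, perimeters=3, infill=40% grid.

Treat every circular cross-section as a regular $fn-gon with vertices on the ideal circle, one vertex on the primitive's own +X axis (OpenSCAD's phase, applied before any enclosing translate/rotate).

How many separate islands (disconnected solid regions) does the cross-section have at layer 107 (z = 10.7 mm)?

At z = 10.7 mm: the cylinder: section is a regular 12-gon, circumradius r=5.5; the cube at (8, 4.5) does not reach this height (z outside [11, 23.5]); the 25.5×6 cube at (13, 16) contributes its full rectangle; the cube at (16, 0.5) (footprint 29.5×19.5) is included at this height; Taking the union: the regions partially overlap (shared area 90.00 mm²), so overlapping operands fuse into one piece — 2 connected regions. Overall, the cross-section has 2 separate islands. Island count = 2.

2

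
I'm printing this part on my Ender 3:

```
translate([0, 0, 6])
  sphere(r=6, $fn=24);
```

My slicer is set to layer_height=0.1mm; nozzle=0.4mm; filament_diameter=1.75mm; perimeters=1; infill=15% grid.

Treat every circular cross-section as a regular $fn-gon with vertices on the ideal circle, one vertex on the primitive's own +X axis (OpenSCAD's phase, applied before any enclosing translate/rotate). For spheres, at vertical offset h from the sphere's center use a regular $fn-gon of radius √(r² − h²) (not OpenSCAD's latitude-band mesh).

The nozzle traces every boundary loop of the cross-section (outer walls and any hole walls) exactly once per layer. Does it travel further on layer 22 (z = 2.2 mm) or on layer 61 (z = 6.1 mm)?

layer 61 (z = 6.1 mm)

Layer 22 (z = 2.2): the r=6 sphere contributes a regular 24-gon of circumradius √(6²−3.8²) = 4.643 (perimeter = 2·24·4.643·sin(180°/24) = 29.09 mm). So its perimeter = 29.09 mm. Layer 61 (z = 6.1): the r=6 sphere contributes a regular 24-gon of circumradius √(6²−0.1²) = 5.999 (perimeter = 2·24·5.999·sin(180°/24) = 37.59 mm). So its perimeter = 37.59 mm. Layer 61 is larger (37.59 vs 29.09 mm).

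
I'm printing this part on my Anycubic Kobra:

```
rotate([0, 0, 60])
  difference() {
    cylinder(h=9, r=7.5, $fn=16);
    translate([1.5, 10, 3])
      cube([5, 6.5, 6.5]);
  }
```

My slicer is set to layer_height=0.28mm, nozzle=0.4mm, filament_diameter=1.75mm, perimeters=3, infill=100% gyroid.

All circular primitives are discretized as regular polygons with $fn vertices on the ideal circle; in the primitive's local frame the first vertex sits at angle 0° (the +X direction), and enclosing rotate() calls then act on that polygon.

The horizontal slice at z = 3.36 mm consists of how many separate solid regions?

1

At z = 3.36 mm: the cylinder: section is a regular 16-gon, circumradius r=7.5; the 5×6.5 cube at (1.5, 10) contributes its full rectangle; Subtracting the remaining from the first: starting from the r=7.5 cylinder, the 5×6.5 cube at (1.5, 10) misses the remaining region (no effect) — 1 connected region; (rotated 60° about Z; rotation is an isometry so areas/perimeters/island counts are preserved). The result has 1 disconnected region.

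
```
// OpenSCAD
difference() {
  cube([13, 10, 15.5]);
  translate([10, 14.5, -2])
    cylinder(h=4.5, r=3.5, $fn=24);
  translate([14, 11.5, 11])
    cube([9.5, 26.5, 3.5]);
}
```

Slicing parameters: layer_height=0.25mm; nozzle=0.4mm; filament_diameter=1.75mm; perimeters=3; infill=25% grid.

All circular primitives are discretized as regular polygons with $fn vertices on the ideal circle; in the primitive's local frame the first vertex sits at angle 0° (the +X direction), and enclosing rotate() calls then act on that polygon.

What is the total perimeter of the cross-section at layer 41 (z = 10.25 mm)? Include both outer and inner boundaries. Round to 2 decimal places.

At z = 10.25 mm: the 13×10 cube contributes its full rectangle (perimeter 46.00 mm); the cylinder at (10, 14.5) is not intersected at this z (z outside [-2, 2.5]); the cube at (14, 11.5) is absent (z outside [11, 14.5]); Taking the first minus the rest: none of the subtracted shapes is present at this height, so the 13×10 cube is unchanged — boundary = 46.00 mm. Overall, the cross-section is a single solid region. Total boundary length (outer) = 46.00 mm.

46.00 mm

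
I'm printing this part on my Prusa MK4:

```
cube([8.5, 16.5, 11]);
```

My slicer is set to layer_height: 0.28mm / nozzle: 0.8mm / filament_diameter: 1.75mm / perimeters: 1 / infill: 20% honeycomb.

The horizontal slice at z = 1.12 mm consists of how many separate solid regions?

1

At z = 1.12 mm: the cube (footprint 8.5×16.5) is included at this height. The result has 1 disconnected region.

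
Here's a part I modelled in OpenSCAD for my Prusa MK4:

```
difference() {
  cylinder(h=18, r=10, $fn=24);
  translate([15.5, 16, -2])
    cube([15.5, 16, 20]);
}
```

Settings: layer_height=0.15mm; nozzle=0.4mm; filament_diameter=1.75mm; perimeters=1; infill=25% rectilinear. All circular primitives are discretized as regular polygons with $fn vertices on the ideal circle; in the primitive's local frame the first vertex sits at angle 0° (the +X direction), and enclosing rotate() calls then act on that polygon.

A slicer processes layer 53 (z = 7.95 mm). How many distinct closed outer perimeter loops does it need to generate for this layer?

1

At z = 7.95 mm: the cylinder: section is a regular 24-gon, circumradius r=10; the cube at (15.5, 16) is present — its section is the full 15.5×16 rectangle; Subtracting the remaining from the first: starting from the r=10 cylinder, the 15.5×16 cube at (15.5, 16) misses the remaining region (no effect) — 1 connected region. The result has 1 disconnected region.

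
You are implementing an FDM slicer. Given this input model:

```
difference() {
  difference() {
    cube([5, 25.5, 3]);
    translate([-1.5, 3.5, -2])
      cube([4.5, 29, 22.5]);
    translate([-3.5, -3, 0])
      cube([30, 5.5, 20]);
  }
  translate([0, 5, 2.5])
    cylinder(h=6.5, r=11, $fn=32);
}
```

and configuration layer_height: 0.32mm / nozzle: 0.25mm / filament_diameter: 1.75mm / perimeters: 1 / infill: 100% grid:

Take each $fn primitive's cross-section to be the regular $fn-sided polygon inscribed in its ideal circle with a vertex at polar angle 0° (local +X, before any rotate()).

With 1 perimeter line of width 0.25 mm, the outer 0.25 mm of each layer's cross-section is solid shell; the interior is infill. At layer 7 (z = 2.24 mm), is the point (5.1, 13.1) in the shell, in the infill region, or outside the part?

outside

At z = 2.24 mm: the cube (footprint 5×25.5) is included at this height; the cube at (-1.5, 3.5) (footprint 4.5×29) is included at this height; the cube at (-3.5, -3) (footprint 30×5.5) is included at this height; Taking the first minus the rest: starting from the 5×25.5 cube, the 4.5×29 cube at (-1.5, 3.5) partially overlaps it — only the 66.00 mm² overlap (of its 130.50 mm²) is removed, clipping the outline; the 30×5.5 cube at (-3.5, -3) partially overlaps it — only the 12.50 mm² overlap (of its 165.00 mm²) is removed, clipping the outline — 1 connected region; the cylinder at (0, 5) is absent (z outside [2.5, 9]); After the difference (first − rest): none of the subtracted shapes is present at this height, so that combined region is unchanged — 1 connected region. Overall, the cross-section is a single solid region. The nearest boundary edge runs (5.00, 25.50)→(5.00, 2.50); distance from the point to it = 0.10 mm. The point is not inside any of the regions above, so it lies outside the cross-section (0.10 mm from the nearest boundary).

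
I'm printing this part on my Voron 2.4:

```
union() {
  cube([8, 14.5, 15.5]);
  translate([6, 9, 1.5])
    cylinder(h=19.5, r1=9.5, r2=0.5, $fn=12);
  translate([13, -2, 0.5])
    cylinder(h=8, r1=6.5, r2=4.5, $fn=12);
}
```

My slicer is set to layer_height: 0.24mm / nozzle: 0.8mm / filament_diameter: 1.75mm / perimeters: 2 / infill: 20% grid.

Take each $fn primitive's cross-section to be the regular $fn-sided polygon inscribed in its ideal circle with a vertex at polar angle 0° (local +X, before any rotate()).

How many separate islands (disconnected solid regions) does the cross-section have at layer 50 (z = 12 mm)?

1

At z = 12 mm: the cube (footprint 8×14.5) is included at this height; the cone at (6, 9): at t=0.538 of its height the radius interpolates to r₁+(r₂−r₁)t = 4.654, giving a regular 12-gon of that circumradius; the cone at (13, -2) is absent (z outside [0.5, 8.5]); Merging all regions: the regions partially overlap (shared area 50.03 mm²), so overlapping operands fuse into one piece — 1 connected region. Overall, the cross-section is a single solid region. Island count = 1.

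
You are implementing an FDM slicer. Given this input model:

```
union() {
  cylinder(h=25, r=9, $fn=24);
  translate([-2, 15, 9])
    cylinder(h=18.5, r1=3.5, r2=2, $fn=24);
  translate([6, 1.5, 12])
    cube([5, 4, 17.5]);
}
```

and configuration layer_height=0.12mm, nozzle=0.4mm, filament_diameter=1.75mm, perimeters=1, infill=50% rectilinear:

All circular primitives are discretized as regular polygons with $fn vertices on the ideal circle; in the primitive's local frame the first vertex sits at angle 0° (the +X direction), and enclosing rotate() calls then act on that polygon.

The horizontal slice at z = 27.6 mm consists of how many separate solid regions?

At z = 27.6 mm: the cylinder is absent (z outside [0, 25]); the cone at (-2, 15) does not reach this height (z outside [9, 27.5]); the 5×4 cube at (6, 1.5) contributes its full rectangle; Merging all regions: only the 5×4 cube at (6, 1.5) is present, so the union is just that shape — 1 connected region. The result has 1 disconnected region.

1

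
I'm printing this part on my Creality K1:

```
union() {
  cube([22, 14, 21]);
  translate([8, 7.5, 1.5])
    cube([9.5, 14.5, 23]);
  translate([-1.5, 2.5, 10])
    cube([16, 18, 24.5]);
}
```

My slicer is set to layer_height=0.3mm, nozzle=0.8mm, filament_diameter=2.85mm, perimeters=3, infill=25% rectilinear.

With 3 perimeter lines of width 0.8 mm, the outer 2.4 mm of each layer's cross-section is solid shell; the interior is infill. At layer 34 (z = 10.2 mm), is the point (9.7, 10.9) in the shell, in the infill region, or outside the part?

At z = 10.2 mm: the cube (footprint 22×14) is included at this height; the cube at (8, 7.5) (footprint 9.5×14.5) is included at this height; the cube at (-1.5, 2.5) (footprint 16×18) is included at this height; Combining (union): the regions partially overlap (shared area 270.75 mm²), so overlapping operands fuse into one piece — 1 connected region. Overall, the cross-section is a single solid region. The nearest boundary edge runs (17.50, 22.00)→(17.50, 14.00); distance from the point to it = 8.39 mm. The point is inside the cross-section and 8.39 mm from the nearest boundary — more than the 2.4 mm shell width (3 × 0.8), so it's in the infill interior.

infill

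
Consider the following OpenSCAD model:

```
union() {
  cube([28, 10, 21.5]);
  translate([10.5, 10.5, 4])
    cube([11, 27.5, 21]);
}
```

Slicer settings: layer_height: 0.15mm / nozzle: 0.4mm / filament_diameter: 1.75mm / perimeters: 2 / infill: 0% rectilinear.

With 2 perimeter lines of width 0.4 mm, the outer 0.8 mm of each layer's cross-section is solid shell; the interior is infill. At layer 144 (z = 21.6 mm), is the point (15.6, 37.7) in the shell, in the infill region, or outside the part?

At z = 21.6 mm: the cube does not reach this height (z outside [0, 21.5]); the cube at (10.5, 10.5) is present — its section is the full 11×27.5 rectangle; Taking the union: only the 11×27.5 cube at (10.5, 10.5) is present, so the union is just that shape — 1 connected region. Overall, the cross-section is a single solid region. The nearest boundary edge runs (21.50, 38.00)→(10.50, 38.00); distance from the point to it = 0.30 mm. The point is inside the cross-section, 0.30 mm from the nearest boundary — within the 0.8 mm shell band (2 × 0.4).

shell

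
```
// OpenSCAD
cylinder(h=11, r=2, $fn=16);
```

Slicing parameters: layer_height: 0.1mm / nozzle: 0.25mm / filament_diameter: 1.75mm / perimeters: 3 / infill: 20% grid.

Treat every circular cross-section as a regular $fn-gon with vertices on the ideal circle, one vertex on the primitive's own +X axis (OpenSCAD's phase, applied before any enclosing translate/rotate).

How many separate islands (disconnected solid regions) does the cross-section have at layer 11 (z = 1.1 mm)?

1

At z = 1.1 mm: the r=2 cylinder contributes a regular 16-gon of circumradius 2. Overall, the cross-section is a single solid region. Island count = 1.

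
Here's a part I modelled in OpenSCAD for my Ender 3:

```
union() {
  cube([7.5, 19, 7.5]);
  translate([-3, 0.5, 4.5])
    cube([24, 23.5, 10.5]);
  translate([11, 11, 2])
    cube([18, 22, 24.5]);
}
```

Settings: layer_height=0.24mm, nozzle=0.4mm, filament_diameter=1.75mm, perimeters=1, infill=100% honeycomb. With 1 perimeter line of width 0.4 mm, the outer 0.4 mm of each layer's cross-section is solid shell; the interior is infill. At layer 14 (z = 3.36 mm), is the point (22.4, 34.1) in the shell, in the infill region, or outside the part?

At z = 3.36 mm: the 7.5×19 cube contributes its full rectangle; the cube at (-3, 0.5) is absent (z outside [4.5, 15]); the cube at (11, 11) (footprint 18×22) is included at this height; Taking the union: the 2 present regions are separate (no shared area or edge), so areas and boundary lengths simply add and each stays a separate island — 2 connected regions. Overall, the cross-section has 2 separate islands. The nearest boundary edge runs (11.00, 33.00)→(29.00, 33.00); distance from the point to it = 1.10 mm. The point is not inside any of the regions above, so it lies outside the cross-section (1.10 mm from the nearest boundary).

outside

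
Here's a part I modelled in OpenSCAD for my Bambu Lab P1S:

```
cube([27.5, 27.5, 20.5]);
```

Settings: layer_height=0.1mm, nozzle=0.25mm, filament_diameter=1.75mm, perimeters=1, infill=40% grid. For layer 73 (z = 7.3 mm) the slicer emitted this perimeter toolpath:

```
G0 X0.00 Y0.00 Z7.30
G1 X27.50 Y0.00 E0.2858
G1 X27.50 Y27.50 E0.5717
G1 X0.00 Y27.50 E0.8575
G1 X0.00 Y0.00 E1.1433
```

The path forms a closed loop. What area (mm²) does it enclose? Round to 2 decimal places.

Apply the shoelace formula to the sequence of (X, Y) vertices; enclosed area = 756.25 mm².

756.25 mm²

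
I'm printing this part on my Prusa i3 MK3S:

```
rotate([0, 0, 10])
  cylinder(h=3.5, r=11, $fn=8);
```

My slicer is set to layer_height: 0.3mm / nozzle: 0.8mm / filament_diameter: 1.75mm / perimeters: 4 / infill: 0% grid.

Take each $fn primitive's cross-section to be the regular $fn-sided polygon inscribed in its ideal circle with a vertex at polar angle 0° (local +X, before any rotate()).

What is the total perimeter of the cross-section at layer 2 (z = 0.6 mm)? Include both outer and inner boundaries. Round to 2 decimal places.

67.35 mm

At z = 0.6 mm: the cylinder: section is a regular 8-gon, circumradius r=11 (perimeter = 2·8·11.000·sin(180°/8) = 67.35 mm); (whole slice rotated 10° about Z — lengths, areas and connectivity unchanged). Overall, the cross-section is a single solid region. Total boundary length (outer) = 67.35 mm.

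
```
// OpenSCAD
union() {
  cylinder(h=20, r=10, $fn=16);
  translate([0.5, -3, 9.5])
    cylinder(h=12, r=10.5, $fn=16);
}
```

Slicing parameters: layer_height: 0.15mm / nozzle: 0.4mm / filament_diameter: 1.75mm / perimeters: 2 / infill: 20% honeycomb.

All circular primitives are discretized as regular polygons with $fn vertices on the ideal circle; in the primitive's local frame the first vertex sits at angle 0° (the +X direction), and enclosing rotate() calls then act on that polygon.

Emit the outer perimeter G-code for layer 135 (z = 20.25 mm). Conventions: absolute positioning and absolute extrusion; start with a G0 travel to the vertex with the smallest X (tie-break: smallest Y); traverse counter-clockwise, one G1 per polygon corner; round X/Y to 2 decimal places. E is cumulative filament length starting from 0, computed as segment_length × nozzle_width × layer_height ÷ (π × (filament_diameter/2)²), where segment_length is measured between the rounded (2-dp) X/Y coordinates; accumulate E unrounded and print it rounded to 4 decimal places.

G0 X-10.00 Y-3.00 Z20.25
G1 X-9.20 Y-7.02 E0.1022
G1 X-6.92 Y-10.42 E0.2044
G1 X-3.52 Y-12.70 E0.3065
G1 X0.50 Y-13.50 E0.4087
G1 X4.52 Y-12.70 E0.5110
G1 X7.92 Y-10.42 E0.6131
G1 X10.20 Y-7.02 E0.7152
G1 X11.00 Y-3.00 E0.8175
G1 X10.20 Y1.02 E0.9197
G1 X7.92 Y4.42 E1.0218
G1 X4.52 Y6.70 E1.1239
G1 X0.50 Y7.50 E1.2262
G1 X-3.52 Y6.70 E1.3284
G1 X-6.92 Y4.42 E1.4305
G1 X-9.20 Y1.02 E1.5327
G1 X-10.00 Y-3.00 E1.6349

At z = 20.25 mm: the cylinder is absent (z outside [0, 20]); the r=10.5 cylinder at (0.5, -3) gives a regular 16-gon of circumradius 10.5 (constant along its height); Merging all regions: only the r=10.5 cylinder at (0.5, -3) is present, so the union is just that shape — 1 connected region. The outline is a single polygon with 16 vertices. Extrusion per mm of travel: 0.4 × 0.15 / (π × 0.875²) = 0.024945. Accumulating E over each segment gives final E = 1.6349.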